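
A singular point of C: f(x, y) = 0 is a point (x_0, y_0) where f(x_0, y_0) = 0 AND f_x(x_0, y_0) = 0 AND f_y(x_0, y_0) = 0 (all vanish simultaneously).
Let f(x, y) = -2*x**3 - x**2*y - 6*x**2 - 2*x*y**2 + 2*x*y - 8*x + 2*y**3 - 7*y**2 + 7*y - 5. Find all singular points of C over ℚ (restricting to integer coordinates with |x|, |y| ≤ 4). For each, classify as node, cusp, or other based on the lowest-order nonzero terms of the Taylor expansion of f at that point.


Singular points: {(-1, 1)}; classification: node.

Compute partial derivatives:
  f_x = -6*x**2 - 2*x*y - 12*x - 2*y**2 + 2*y - 8.
  f_y = -x**2 - 4*x*y + 2*x + 6*y**2 - 14*y + 7.
Scan x_0 ∈ {−4, ..., 4}. For each x_0, f_y(x_0, y) is a polynomial in y; find its integer roots y ∈ {−4, ..., 4}, then test f_x and f at those candidates.
  x = -4: f_y(-4, y) = 6*y**2 + 2*y - 17; no integer root y with |y| ≤ 4.
  x = -3: f_y(-3, y) = 6*y**2 - 2*y - 8; vanishes at y ∈ {-1}. (-3, -1): f_x = -36 ≠ 0.
  x = -2: f_y(-2, y) = 6*y**2 - 6*y - 1; no integer root y with |y| ≤ 4.
  x = -1: f_y(-1, y) = 6*y**2 - 10*y + 4; vanishes at y ∈ {1}. (-1, 1): f_x = 0, f = 0 — SINGULAR.
  x = 0: f_y(0, y) = 6*y**2 - 14*y + 7; no integer root y with |y| ≤ 4.
  x = 1: f_y(1, y) = 6*y**2 - 18*y + 8; no integer root y with |y| ≤ 4.
  x = 2: f_y(2, y) = 6*y**2 - 22*y + 7; no integer root y with |y| ≤ 4.
  x = 3: f_y(3, y) = 6*y**2 - 26*y + 4; no integer root y with |y| ≤ 4.
  x = 4: f_y(4, y) = 6*y**2 - 30*y - 1; no integer root y with |y| ≤ 4.
Only singular point on the grid: (-1, 1).
Classify: substitute x = -1 + u, y = 1 + v and expand: f = -2*u**3 - u**2*v - u**2 - 2*u*v**2 + 2*v**3 + v**2.
No constant or linear terms (consistent with a singular point). Quadratic part: -u**2 + v**2. Cubic part: -2*u**3 - u**2*v - 2*u*v**2 + 2*v**3.
The quadratic part v**2 - u**2 = (v − u)(v + u) splits into two distinct linear factors, so there are two distinct tangent lines y − 1 = ±(x − -1) — this is a node (ordinary double point).
Classification: node.


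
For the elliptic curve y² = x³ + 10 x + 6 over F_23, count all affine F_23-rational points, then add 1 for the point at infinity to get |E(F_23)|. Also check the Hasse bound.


Affine points = {(0, 11), (0, 12), (4, 8), (4, 15), (6, 11), (6, 12), (8, 0), (10, 5), (10, 18), (15, 9), (15, 14), (17, 11), (17, 12), (20, 8), (20, 15), (21, 1), (21, 22), (22, 8), (22, 15)}; affine count = 19; |E(F_23)| = 20.

Discriminant check: Δ ∝ 4a³ + 27b² = 4·10³ + 27·6² = 4·1000 + 27·36 ≡ 4 (mod 23). Nonzero ⇒ E is nonsingular.
For each x ∈ F_23, compute rhs = x³ + 10·x + 6 mod 23, then count y ∈ F_23 with y² ≡ rhs.
  x = 0: rhs = 6, matching y values: 11, 12 (2 points).
  x = 1: rhs = 17, matching y values: none (0 points).
  x = 2: rhs = 11, matching y values: none (0 points).
  x = 3: rhs = 17, matching y values: none (0 points).
  x = 4: rhs = 18, matching y values: 8, 15 (2 points).
  x = 5: rhs = 20, matching y values: none (0 points).
  x = 6: rhs = 6, matching y values: 11, 12 (2 points).
  x = 7: rhs = 5, matching y values: none (0 points).
  x = 8: rhs = 0, matching y values: 0 (1 points).
  x = 9: rhs = 20, matching y values: none (0 points).
  x = 10: rhs = 2, matching y values: 5, 18 (2 points).
  x = 11: rhs = 21, matching y values: none (0 points).
  x = 12: rhs = 14, matching y values: none (0 points).
  x = 13: rhs = 10, matching y values: none (0 points).
  x = 14: rhs = 15, matching y values: none (0 points).
  x = 15: rhs = 12, matching y values: 9, 14 (2 points).
  x = 16: rhs = 7, matching y values: none (0 points).
  x = 17: rhs = 6, matching y values: 11, 12 (2 points).
  x = 18: rhs = 15, matching y values: none (0 points).
  x = 19: rhs = 17, matching y values: none (0 points).
  x = 20: rhs = 18, matching y values: 8, 15 (2 points).
  x = 21: rhs = 1, matching y values: 1, 22 (2 points).
  x = 22: rhs = 18, matching y values: 8, 15 (2 points).
Total affine count: 19.
Full point count |E(F_23)| = 19 + 1 = 20.
Hasse bound: |20 − (23+1)| = |-4| = 4 ≤ 2√23 ≈ 9.5917 ✓.


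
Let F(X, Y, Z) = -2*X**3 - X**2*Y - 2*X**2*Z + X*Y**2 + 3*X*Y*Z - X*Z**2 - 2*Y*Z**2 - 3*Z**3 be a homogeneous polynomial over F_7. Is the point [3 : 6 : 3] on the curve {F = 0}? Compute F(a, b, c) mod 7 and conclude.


F(3,6,3) ≡ 4 (mod 7); P is NOT on the curve.

Evaluate F(3, 6, 3) term-by-term (mod 7).
  -2*X**3 ↦ -2·27·1·1 = -54
  -X**2*Y ↦ -1·9·6·1 = -54
  -2*X**2*Z ↦ -2·9·1·3 = -54
  X*Y**2 ↦ 1·3·36·1 = 108
  3*X*Y*Z ↦ 3·3·6·3 = 162
  -X*Z**2 ↦ -1·3·1·9 = -27
  -2*Y*Z**2 ↦ -2·1·6·9 = -108
  -3*Z**3 ↦ -3·1·1·27 = -81
Sum: F(3, 6, 3) = (-54) + (-54) + (-54) + (108) + (162) + (-27) + (-108) + (-81) = -108.
Reducing mod 7: -108 ≡ 4 (mod 7).
Since F(a, b, c) ≡ 4 ≠ 0 (mod 7), P does NOT lie on the curve.


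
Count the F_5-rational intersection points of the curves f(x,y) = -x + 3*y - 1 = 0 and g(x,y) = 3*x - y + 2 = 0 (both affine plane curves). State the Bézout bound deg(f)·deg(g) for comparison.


Common zeros: {(0, 2)}; count = 1; Bézout bound = 1.

deg(f) = 1, deg(g) = 1, so Bézout bound = 1.
Scan x ∈ F_5. For each x, list the y ∈ F_5 with f(x, y) ≡ 0 and those with g(x, y) ≡ 0 (mod 5); the common zeros in that column are the intersection.
  x = 0: f ≡ 0 at y ∈ {2}; g ≡ 0 at y ∈ {2}; common: {2}.
  x = 1: f ≡ 0 at y ∈ {4}; g ≡ 0 at y ∈ {0}; common: ∅.
  x = 2: f ≡ 0 at y ∈ {1}; g ≡ 0 at y ∈ {3}; common: ∅.
  x = 3: f ≡ 0 at y ∈ {3}; g ≡ 0 at y ∈ {1}; common: ∅.
  x = 4: f ≡ 0 at y ∈ {0}; g ≡ 0 at y ∈ {4}; common: ∅.
Collecting: common zeros = {(0, 2)}, so the count is 1.
Comparison with the Bézout bound: 1 ≤ 1 = deg(f)·deg(g), as expected for curves with no common component (the bound is attained).


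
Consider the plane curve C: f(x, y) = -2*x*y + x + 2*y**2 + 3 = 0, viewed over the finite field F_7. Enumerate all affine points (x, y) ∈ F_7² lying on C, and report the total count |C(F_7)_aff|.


Affine F_7-points: {(0, 3), (0, 4), (1, 4), (2, 4), (2, 5), (3, 4), (3, 6), (4, 0), (4, 4), (5, 1), (5, 4), (6, 2), (6, 4)}; count = 13.

For each of the 49 pairs (x, y) ∈ F_7², evaluate f(x, y) mod 7. Record the zeros.
  x = 0: [0↦3, 1↦5, 2↦4, 3↦0, 4↦0, 5↦4, 6↦5]  zeros at y ∈ {3, 4}
  x = 1: [0↦4, 1↦4, 2↦1, 3↦2, 4↦0, 5↦2, 6↦1]  zeros at y ∈ {4}
  x = 2: [0↦5, 1↦3, 2↦5, 3↦4, 4↦0, 5↦0, 6↦4]  zeros at y ∈ {4, 5}
  x = 3: [0↦6, 1↦2, 2↦2, 3↦6, 4↦0, 5↦5, 6↦0]  zeros at y ∈ {4, 6}
  x = 4: [0↦0, 1↦1, 2↦6, 3↦1, 4↦0, 5↦3, 6↦3]  zeros at y ∈ {0, 4}
  x = 5: [0↦1, 1↦0, 2↦3, 3↦3, 4↦0, 5↦1, 6↦6]  zeros at y ∈ {1, 4}
  x = 6: [0↦2, 1↦6, 2↦0, 3↦5, 4↦0, 5↦6, 6↦2]  zeros at y ∈ {2, 4}
Collecting zeros: affine points = {(0, 3), (0, 4), (1, 4), (2, 4), (2, 5), (3, 4), (3, 6), (4, 0), (4, 4), (5, 1), (5, 4), (6, 2), (6, 4)}.
Total count |C(F_7)_aff| = 13.


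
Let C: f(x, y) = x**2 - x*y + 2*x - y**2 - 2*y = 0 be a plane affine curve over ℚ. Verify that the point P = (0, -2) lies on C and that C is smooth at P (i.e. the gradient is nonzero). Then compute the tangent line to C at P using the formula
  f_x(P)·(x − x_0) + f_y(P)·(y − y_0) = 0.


Tangent line at P: 4*x + 2*y + 4 = 0.

Step 1: f(0, -2) = 0, so P lies on C.
Step 2: partial derivatives
  f_x(x, y) = 2*x - y + 2, f_y(x, y) = -x - 2*y - 2.
  f_x(P) = 4, f_y(P) = 2 (gradient nonzero, so P is smooth).
Step 3: tangent line at P: 4·(x − 0) + 2·(y − -2) = 0.
Expanding: 4*x + 2*y + 4 = 0.


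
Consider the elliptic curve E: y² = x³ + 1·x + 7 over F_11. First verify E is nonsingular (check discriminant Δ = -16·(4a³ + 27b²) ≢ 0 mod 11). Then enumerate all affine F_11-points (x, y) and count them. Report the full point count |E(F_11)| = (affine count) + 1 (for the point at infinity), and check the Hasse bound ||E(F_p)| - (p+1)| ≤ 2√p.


Affine points = {(1, 3), (1, 8), (3, 2), (3, 9), (4, 3), (4, 8), (5, 4), (5, 7), (6, 3), (6, 8), (7, 4), (7, 7), (10, 4), (10, 7)}; affine count = 14; |E(F_11)| = 15.

Discriminant check: Δ ∝ 4a³ + 27b² = 4·1³ + 27·7² = 4·1 + 27·49 ≡ 7 (mod 11). Nonzero ⇒ E is nonsingular.
For each x ∈ F_11, compute rhs = x³ + 1·x + 7 mod 11, then count y ∈ F_11 with y² ≡ rhs.
  x = 0: rhs = 7, matching y values: none (0 points).
  x = 1: rhs = 9, matching y values: 3, 8 (2 points).
  x = 2: rhs = 6, matching y values: none (0 points).
  x = 3: rhs = 4, matching y values: 2, 9 (2 points).
  x = 4: rhs = 9, matching y values: 3, 8 (2 points).
  x = 5: rhs = 5, matching y values: 4, 7 (2 points).
  x = 6: rhs = 9, matching y values: 3, 8 (2 points).
  x = 7: rhs = 5, matching y values: 4, 7 (2 points).
  x = 8: rhs = 10, matching y values: none (0 points).
  x = 9: rhs = 8, matching y values: none (0 points).
  x = 10: rhs = 5, matching y values: 4, 7 (2 points).
Total affine count: 14.
Full point count |E(F_11)| = 14 + 1 = 15.
Hasse bound: |15 − (11+1)| = |3| = 3 ≤ 2√11 ≈ 6.6332 ✓.


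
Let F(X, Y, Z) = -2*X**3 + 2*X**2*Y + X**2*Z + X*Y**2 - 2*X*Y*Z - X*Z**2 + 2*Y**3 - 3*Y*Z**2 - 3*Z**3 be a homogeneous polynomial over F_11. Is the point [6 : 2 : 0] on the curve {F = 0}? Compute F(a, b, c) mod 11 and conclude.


F(6,2,0) ≡ 5 (mod 11); P is NOT on the curve.

Evaluate F(6, 2, 0) term-by-term (mod 11).
  -2*X**3 ↦ -2·216·1·1 = -432
  2*X**2*Y ↦ 2·36·2·1 = 144
  X**2*Z ↦ 1·36·1·0 = 0
  X*Y**2 ↦ 1·6·4·1 = 24
  -2*X*Y*Z ↦ -2·6·2·0 = 0
  -X*Z**2 ↦ -1·6·1·0 = 0
  2*Y**3 ↦ 2·1·8·1 = 16
  -3*Y*Z**2 ↦ -3·1·2·0 = 0
  -3*Z**3 ↦ -3·1·1·0 = 0
Sum: F(6, 2, 0) = (-432) + (144) + (0) + (24) + (0) + (0) + (16) + (0) + (0) = -248.
Reducing mod 11: -248 ≡ 5 (mod 11).
Since F(a, b, c) ≡ 5 ≠ 0 (mod 11), P does NOT lie on the curve.


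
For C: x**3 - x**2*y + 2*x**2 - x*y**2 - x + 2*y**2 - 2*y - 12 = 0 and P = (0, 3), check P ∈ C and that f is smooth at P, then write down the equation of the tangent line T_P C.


Tangent line at P: -10*x + 10*y - 30 = 0.

Step 1: f(0, 3) = 0, so P lies on C.
Step 2: partial derivatives
  f_x(x, y) = 3*x**2 - 2*x*y + 4*x - y**2 - 1, f_y(x, y) = -x**2 - 2*x*y + 4*y - 2.
  f_x(P) = -10, f_y(P) = 10 (gradient nonzero, so P is smooth).
Step 3: tangent line at P: -10·(x − 0) + 10·(y − 3) = 0.
Expanding: -10*x + 10*y - 30 = 0.


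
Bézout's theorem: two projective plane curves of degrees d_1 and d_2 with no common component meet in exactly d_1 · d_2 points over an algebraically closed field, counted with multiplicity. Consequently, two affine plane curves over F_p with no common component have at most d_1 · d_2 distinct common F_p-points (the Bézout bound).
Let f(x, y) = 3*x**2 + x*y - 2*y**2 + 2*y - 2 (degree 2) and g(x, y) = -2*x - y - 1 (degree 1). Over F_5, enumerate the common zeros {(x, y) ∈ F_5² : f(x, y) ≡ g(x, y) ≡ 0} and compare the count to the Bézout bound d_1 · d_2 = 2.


Common zeros: {(2, 0), (4, 1)}; count = 2; Bézout bound = 2.

deg(f) = 2, deg(g) = 1, so Bézout bound = 2.
Scan x ∈ F_5. For each x, list the y ∈ F_5 with f(x, y) ≡ 0 and those with g(x, y) ≡ 0 (mod 5); the common zeros in that column are the intersection.
  x = 0: f ≡ 0 at y ∈ ∅; g ≡ 0 at y ∈ {4}; common: ∅.
  x = 1: f ≡ 0 at y ∈ ∅; g ≡ 0 at y ∈ {2}; common: ∅.
  x = 2: f ≡ 0 at y ∈ {0, 2}; g ≡ 0 at y ∈ {0}; common: {0}.
  x = 3: f ≡ 0 at y ∈ {0}; g ≡ 0 at y ∈ {3}; common: ∅.
  x = 4: f ≡ 0 at y ∈ {1, 2}; g ≡ 0 at y ∈ {1}; common: {1}.
Collecting: common zeros = {(2, 0), (4, 1)}, so the count is 2.
Comparison with the Bézout bound: 2 ≤ 2 = deg(f)·deg(g), as expected for curves with no common component (the bound is attained).


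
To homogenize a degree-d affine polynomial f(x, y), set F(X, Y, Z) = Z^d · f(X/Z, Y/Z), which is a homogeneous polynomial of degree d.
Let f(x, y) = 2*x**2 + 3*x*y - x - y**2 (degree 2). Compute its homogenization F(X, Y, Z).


F(X, Y, Z) = 2*X**2 + 3*X*Y - X*Z - Y**2

deg(f) = 2.
Substitute x = X/Z, y = Y/Z into f, then multiply by Z^2.
  monomial 2·x^2·y^0 ↦ 2·X^2·Y^0·Z^0.
  monomial 3·x^1·y^1 ↦ 3·X^1·Y^1·Z^0.
  monomial -1·x^1·y^0 ↦ -1·X^1·Y^0·Z^1.
  monomial -1·x^0·y^2 ↦ -1·X^0·Y^2·Z^0.
Collecting: F(X, Y, Z) = 2*X**2 + 3*X*Y - X*Z - Y**2.


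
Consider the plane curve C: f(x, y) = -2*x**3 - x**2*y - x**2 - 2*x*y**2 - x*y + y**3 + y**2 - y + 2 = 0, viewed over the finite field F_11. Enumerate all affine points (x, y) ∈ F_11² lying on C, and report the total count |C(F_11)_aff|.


Affine F_11-points: {(0, 9), (1, 10), (3, 2), (4, 5), (5, 2), (5, 5), (7, 2), (8, 6), (9, 3), (10, 5)}; count = 10.

For each of the 121 pairs (x, y) ∈ F_11², evaluate f(x, y) mod 11. Record the zeros.
  x = 0: [0↦2, 1↦3, 2↦1, 3↦2, 4↦1, 5↦4, 6↦6, 7↦2, 8↦9, 9↦0, 10↦3]  zeros at y ∈ {9}
  x = 1: [0↦10, 1↦7, 2↦8, 3↦8, 4↦2, 5↦7, 6↦7, 7↦8, 8↦5, 9↦4, 10↦0]  zeros at y ∈ {10}
  x = 2: [0↦4, 1↦6, 2↦8, 3↦5, 4↦3, 5↦8, 6↦4, 7↦8, 8↦4, 9↦9, 10↦7]  zeros at y ∈ ∅
  x = 3: [0↦5, 1↦10, 2↦0, 3↦3, 4↦3, 5↦6, 6↦7, 7↦1, 8↦5, 9↦3, 10↦1]  zeros at y ∈ {2}
  x = 4: [0↦1, 1↦7, 2↦5, 3↦1, 4↦1, 5↦0, 6↦4, 7↦8, 8↦7, 9↦7, 10↦3]  zeros at y ∈ {5}
  x = 5: [0↦2, 1↦7, 2↦0, 3↦9, 4↦7, 5↦0, 6↦5, 7↦6, 8↦9, 9↦9, 10↦1]  zeros at y ∈ {2, 5}
  x = 6: [0↦7, 1↦9, 2↦6, 3↦4, 4↦9, 5↦5, 6↦9, 7↦5, 8↦10, 9↦8, 10↦5]  zeros at y ∈ ∅
  x = 7: [0↦4, 1↦1, 2↦0, 3↦7, 4↦6, 5↦3, 6↦4, 7↦4, 8↦9, 9↦3, 10↦3]  zeros at y ∈ {2}
  x = 8: [0↦3, 1↦4, 2↦3, 3↦6, 4↦8, 5↦4, 6↦0, 7↦2, 8↦5, 9↦4, 10↦5]  zeros at y ∈ {6}
  x = 9: [0↦3, 1↦6, 2↦3, 3↦0, 4↦3, 5↦7, 6↦7, 7↦9, 8↦8, 9↦10, 10↦10]  zeros at y ∈ {3}
  x = 10: [0↦3, 1↦6, 2↦10, 3↦10, 4↦1, 5↦0, 6↦2, 7↦2, 8↦6, 9↦9, 10↦6]  zeros at y ∈ {5}
Collecting zeros: affine points = {(0, 9), (1, 10), (3, 2), (4, 5), (5, 2), (5, 5), (7, 2), (8, 6), (9, 3), (10, 5)}.
Total count |C(F_11)_aff| = 10.


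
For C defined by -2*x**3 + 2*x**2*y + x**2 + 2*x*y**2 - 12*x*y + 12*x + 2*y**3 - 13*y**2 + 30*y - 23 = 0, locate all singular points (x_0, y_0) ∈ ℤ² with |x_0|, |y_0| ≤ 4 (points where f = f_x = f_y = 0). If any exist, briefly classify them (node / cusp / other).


Singular points: {(1, 2)}; classification: node.

Compute partial derivatives:
  f_x = -6*x**2 + 4*x*y + 2*x + 2*y**2 - 12*y + 12.
  f_y = 2*x**2 + 4*x*y - 12*x + 6*y**2 - 26*y + 30.
Scan x_0 ∈ {−4, ..., 4}. For each x_0, f_y(x_0, y) is a polynomial in y; find its integer roots y ∈ {−4, ..., 4}, then test f_x and f at those candidates.
  x = -4: f_y(-4, y) = 6*y**2 - 42*y + 110; no integer root y with |y| ≤ 4.
  x = -3: f_y(-3, y) = 6*y**2 - 38*y + 84; no integer root y with |y| ≤ 4.
  x = -2: f_y(-2, y) = 6*y**2 - 34*y + 62; no integer root y with |y| ≤ 4.
  x = -1: f_y(-1, y) = 6*y**2 - 30*y + 44; no integer root y with |y| ≤ 4.
  x = 0: f_y(0, y) = 6*y**2 - 26*y + 30; no integer root y with |y| ≤ 4.
  x = 1: f_y(1, y) = 6*y**2 - 22*y + 20; vanishes at y ∈ {2}. (1, 2): f_x = 0, f = 0 — SINGULAR.
  x = 2: f_y(2, y) = 6*y**2 - 18*y + 14; no integer root y with |y| ≤ 4.
  x = 3: f_y(3, y) = 6*y**2 - 14*y + 12; no integer root y with |y| ≤ 4.
  x = 4: f_y(4, y) = 6*y**2 - 10*y + 14; no integer root y with |y| ≤ 4.
Only singular point on the grid: (1, 2).
Classify: substitute x = 1 + u, y = 2 + v and expand: f = -2*u**3 + 2*u**2*v - u**2 + 2*u*v**2 + 2*v**3 + v**2.
No constant or linear terms (consistent with a singular point). Quadratic part: -u**2 + v**2. Cubic part: -2*u**3 + 2*u**2*v + 2*u*v**2 + 2*v**3.
The quadratic part v**2 - u**2 = (v − u)(v + u) splits into two distinct linear factors, so there are two distinct tangent lines y − 2 = ±(x − 1) — this is a node (ordinary double point).
Classification: node.


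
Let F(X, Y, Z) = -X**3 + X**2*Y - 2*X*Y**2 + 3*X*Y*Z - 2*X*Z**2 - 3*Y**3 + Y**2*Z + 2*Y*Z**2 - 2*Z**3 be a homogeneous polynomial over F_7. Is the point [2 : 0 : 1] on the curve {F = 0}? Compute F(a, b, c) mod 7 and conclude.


F(2,0,1) ≡ 0 (mod 7); P is on the curve.

Evaluate F(2, 0, 1) term-by-term (mod 7).
  -X**3 ↦ -1·8·1·1 = -8
  X**2*Y ↦ 1·4·0·1 = 0
  -2*X*Y**2 ↦ -2·2·0·1 = 0
  3*X*Y*Z ↦ 3·2·0·1 = 0
  -2*X*Z**2 ↦ -2·2·1·1 = -4
  -3*Y**3 ↦ -3·1·0·1 = 0
  Y**2*Z ↦ 1·1·0·1 = 0
  2*Y*Z**2 ↦ 2·1·0·1 = 0
  -2*Z**3 ↦ -2·1·1·1 = -2
Sum: F(2, 0, 1) = (-8) + (0) + (0) + (0) + (-4) + (0) + (0) + (0) + (-2) = -14.
Reducing mod 7: -14 ≡ 0 (mod 7).
Since F(a, b, c) ≡ 0 (mod 7), P lies on the curve.


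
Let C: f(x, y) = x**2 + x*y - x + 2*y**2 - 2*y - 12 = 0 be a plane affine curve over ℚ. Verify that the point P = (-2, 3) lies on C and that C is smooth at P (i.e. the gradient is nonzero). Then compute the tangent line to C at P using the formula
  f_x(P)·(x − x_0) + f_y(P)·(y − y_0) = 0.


Tangent line at P: -2*x + 8*y - 28 = 0.

Step 1: f(-2, 3) = 0, so P lies on C.
Step 2: partial derivatives
  f_x(x, y) = 2*x + y - 1, f_y(x, y) = x + 4*y - 2.
  f_x(P) = -2, f_y(P) = 8 (gradient nonzero, so P is smooth).
Step 3: tangent line at P: -2·(x − -2) + 8·(y − 3) = 0.
Expanding: -2*x + 8*y - 28 = 0.


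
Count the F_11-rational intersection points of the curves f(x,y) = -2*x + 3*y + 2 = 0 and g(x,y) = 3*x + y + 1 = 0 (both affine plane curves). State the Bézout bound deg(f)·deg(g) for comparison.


Common zeros: ∅; count = 0; Bézout bound = 1.

deg(f) = 1, deg(g) = 1, so Bézout bound = 1.
Scan x ∈ F_11. For each x, list the y ∈ F_11 with f(x, y) ≡ 0 and those with g(x, y) ≡ 0 (mod 11); the common zeros in that column are the intersection.
  x = 0: f ≡ 0 at y ∈ {3}; g ≡ 0 at y ∈ {10}; common: ∅.
  x = 1: f ≡ 0 at y ∈ {0}; g ≡ 0 at y ∈ {7}; common: ∅.
  x = 2: f ≡ 0 at y ∈ {8}; g ≡ 0 at y ∈ {4}; common: ∅.
  x = 3: f ≡ 0 at y ∈ {5}; g ≡ 0 at y ∈ {1}; common: ∅.
  x = 4: f ≡ 0 at y ∈ {2}; g ≡ 0 at y ∈ {9}; common: ∅.
  x = 5: f ≡ 0 at y ∈ {10}; g ≡ 0 at y ∈ {6}; common: ∅.
  x = 6: f ≡ 0 at y ∈ {7}; g ≡ 0 at y ∈ {3}; common: ∅.
  x = 7: f ≡ 0 at y ∈ {4}; g ≡ 0 at y ∈ {0}; common: ∅.
  x = 8: f ≡ 0 at y ∈ {1}; g ≡ 0 at y ∈ {8}; common: ∅.
  x = 9: f ≡ 0 at y ∈ {9}; g ≡ 0 at y ∈ {5}; common: ∅.
  x = 10: f ≡ 0 at y ∈ {6}; g ≡ 0 at y ∈ {2}; common: ∅.
Collecting: common zeros = ∅, so the count is 0.
Comparison with the Bézout bound: 0 ≤ 1 = deg(f)·deg(g), as expected for curves with no common component (the affine F_11-count falls short of the bound because intersections may lie at infinity, over extension fields, or carry multiplicity).


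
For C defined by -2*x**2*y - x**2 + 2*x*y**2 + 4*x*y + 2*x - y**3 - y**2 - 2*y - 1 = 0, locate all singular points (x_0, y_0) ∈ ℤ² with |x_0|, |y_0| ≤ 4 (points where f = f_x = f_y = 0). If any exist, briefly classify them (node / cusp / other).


Singular points: {(1, 0)}; classification: node.

Compute partial derivatives:
  f_x = -4*x*y - 2*x + 2*y**2 + 4*y + 2.
  f_y = -2*x**2 + 4*x*y + 4*x - 3*y**2 - 2*y - 2.
Scan x_0 ∈ {−4, ..., 4}. For each x_0, f_y(x_0, y) is a polynomial in y; find its integer roots y ∈ {−4, ..., 4}, then test f_x and f at those candidates.
  x = -4: f_y(-4, y) = -3*y**2 - 18*y - 50; no integer root y with |y| ≤ 4.
  x = -3: f_y(-3, y) = -3*y**2 - 14*y - 32; no integer root y with |y| ≤ 4.
  x = -2: f_y(-2, y) = -3*y**2 - 10*y - 18; no integer root y with |y| ≤ 4.
  x = -1: f_y(-1, y) = -3*y**2 - 6*y - 8; no integer root y with |y| ≤ 4.
  x = 0: f_y(0, y) = -3*y**2 - 2*y - 2; no integer root y with |y| ≤ 4.
  x = 1: f_y(1, y) = -3*y**2 + 2*y; vanishes at y ∈ {0}. (1, 0): f_x = 0, f = 0 — SINGULAR.
  x = 2: f_y(2, y) = -3*y**2 + 6*y - 2; no integer root y with |y| ≤ 4.
  x = 3: f_y(3, y) = -3*y**2 + 10*y - 8; vanishes at y ∈ {2}. (3, 2): f_x = -12 ≠ 0.
  x = 4: f_y(4, y) = -3*y**2 + 14*y - 18; no integer root y with |y| ≤ 4.
Only singular point on the grid: (1, 0).
Classify: substitute x = 1 + u, y = 0 + v and expand: f = -2*u**2*v - u**2 + 2*u*v**2 - v**3 + v**2.
No constant or linear terms (consistent with a singular point). Quadratic part: -u**2 + v**2. Cubic part: -2*u**2*v + 2*u*v**2 - v**3.
The quadratic part v**2 - u**2 = (v − u)(v + u) splits into two distinct linear factors, so there are two distinct tangent lines y − 0 = ±(x − 1) — this is a node (ordinary double point).
Classification: node.


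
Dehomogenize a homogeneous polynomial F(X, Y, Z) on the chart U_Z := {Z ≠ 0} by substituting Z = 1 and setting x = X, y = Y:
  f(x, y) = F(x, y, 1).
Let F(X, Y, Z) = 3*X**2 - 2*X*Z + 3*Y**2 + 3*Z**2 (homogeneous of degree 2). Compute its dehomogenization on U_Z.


f(x, y) = 3*x**2 - 2*x + 3*y**2 + 3

On U_Z we set Z = 1. Each monomial c·X^i·Y^j·Z^k in F becomes c·x^i·y^j·1^k = c·x^i·y^j.
Substituting Z = 1: F(X, Y, 1) = 3*x**2 - 2*x + 3*y**2 + 3.
Note: deg(f) ≤ deg(F) = 2; strict inequality happens when F is divisible by Z (lost terms).


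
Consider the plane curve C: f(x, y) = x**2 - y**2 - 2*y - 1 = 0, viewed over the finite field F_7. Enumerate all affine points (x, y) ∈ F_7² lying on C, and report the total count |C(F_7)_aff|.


Affine F_7-points: {(0, 6), (1, 0), (1, 5), (2, 1), (2, 4), (3, 2), (3, 3), (4, 2), (4, 3), (5, 1), (5, 4), (6, 0), (6, 5)}; count = 13.

For each of the 49 pairs (x, y) ∈ F_7², evaluate f(x, y) mod 7. Record the zeros.
  x = 0: [0↦6, 1↦3, 2↦5, 3↦5, 4↦3, 5↦6, 6↦0]  zeros at y ∈ {6}
  x = 1: [0↦0, 1↦4, 2↦6, 3↦6, 4↦4, 5↦0, 6↦1]  zeros at y ∈ {0, 5}
  x = 2: [0↦3, 1↦0, 2↦2, 3↦2, 4↦0, 5↦3, 6↦4]  zeros at y ∈ {1, 4}
  x = 3: [0↦1, 1↦5, 2↦0, 3↦0, 4↦5, 5↦1, 6↦2]  zeros at y ∈ {2, 3}
  x = 4: [0↦1, 1↦5, 2↦0, 3↦0, 4↦5, 5↦1, 6↦2]  zeros at y ∈ {2, 3}
  x = 5: [0↦3, 1↦0, 2↦2, 3↦2, 4↦0, 5↦3, 6↦4]  zeros at y ∈ {1, 4}
  x = 6: [0↦0, 1↦4, 2↦6, 3↦6, 4↦4, 5↦0, 6↦1]  zeros at y ∈ {0, 5}
Collecting zeros: affine points = {(0, 6), (1, 0), (1, 5), (2, 1), (2, 4), (3, 2), (3, 3), (4, 2), (4, 3), (5, 1), (5, 4), (6, 0), (6, 5)}.
Total count |C(F_7)_aff| = 13.


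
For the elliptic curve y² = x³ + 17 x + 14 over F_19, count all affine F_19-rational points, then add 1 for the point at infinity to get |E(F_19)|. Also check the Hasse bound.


Affine points = {(3, 4), (3, 15), (6, 3), (6, 16), (7, 1), (7, 18), (8, 4), (8, 15), (10, 5), (10, 14), (13, 0)}; affine count = 11; |E(F_19)| = 12.

Discriminant check: Δ ∝ 4a³ + 27b² = 4·17³ + 27·14² = 4·4913 + 27·196 ≡ 16 (mod 19). Nonzero ⇒ E is nonsingular.
For each x ∈ F_19, compute rhs = x³ + 17·x + 14 mod 19, then count y ∈ F_19 with y² ≡ rhs.
  x = 0: rhs = 14, matching y values: none (0 points).
  x = 1: rhs = 13, matching y values: none (0 points).
  x = 2: rhs = 18, matching y values: none (0 points).
  x = 3: rhs = 16, matching y values: 4, 15 (2 points).
  x = 4: rhs = 13, matching y values: none (0 points).
  x = 5: rhs = 15, matching y values: none (0 points).
  x = 6: rhs = 9, matching y values: 3, 16 (2 points).
  x = 7: rhs = 1, matching y values: 1, 18 (2 points).
  x = 8: rhs = 16, matching y values: 4, 15 (2 points).
  x = 9: rhs = 3, matching y values: none (0 points).
  x = 10: rhs = 6, matching y values: 5, 14 (2 points).
  x = 11: rhs = 12, matching y values: none (0 points).
  x = 12: rhs = 8, matching y values: none (0 points).
  x = 13: rhs = 0, matching y values: 0 (1 points).
  x = 14: rhs = 13, matching y values: none (0 points).
  x = 15: rhs = 15, matching y values: none (0 points).
  x = 16: rhs = 12, matching y values: none (0 points).
  x = 17: rhs = 10, matching y values: none (0 points).
  x = 18: rhs = 15, matching y values: none (0 points).
Total affine count: 11.
Full point count |E(F_19)| = 11 + 1 = 12.
Hasse bound: |12 − (19+1)| = |-8| = 8 ≤ 2√19 ≈ 8.7178 ✓.


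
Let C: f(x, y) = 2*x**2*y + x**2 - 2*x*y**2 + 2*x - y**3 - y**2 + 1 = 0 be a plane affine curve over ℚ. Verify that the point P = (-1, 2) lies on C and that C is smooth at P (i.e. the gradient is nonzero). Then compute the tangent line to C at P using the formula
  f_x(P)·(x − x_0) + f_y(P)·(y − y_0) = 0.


Tangent line at P: -16*x - 6*y - 4 = 0.

Step 1: f(-1, 2) = 0, so P lies on C.
Step 2: partial derivatives
  f_x(x, y) = 4*x*y + 2*x - 2*y**2 + 2, f_y(x, y) = 2*x**2 - 4*x*y - 3*y**2 - 2*y.
  f_x(P) = -16, f_y(P) = -6 (gradient nonzero, so P is smooth).
Step 3: tangent line at P: -16·(x − -1) + -6·(y − 2) = 0.
Expanding: -16*x - 6*y - 4 = 0.


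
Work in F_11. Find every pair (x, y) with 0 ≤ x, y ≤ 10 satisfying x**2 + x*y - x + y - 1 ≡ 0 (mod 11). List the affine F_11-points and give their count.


Affine F_11-points: {(0, 1), (1, 6), (2, 7), (3, 7), (4, 0), (5, 6), (6, 10), (7, 10), (8, 0), (9, 5)}; count = 10.

For each of the 121 pairs (x, y) ∈ F_11², evaluate f(x, y) mod 11. Record the zeros.
  x = 0: [0↦10, 1↦0, 2↦1, 3↦2, 4↦3, 5↦4, 6↦5, 7↦6, 8↦7, 9↦8, 10↦9]  zeros at y ∈ {1}
  x = 1: [0↦10, 1↦1, 2↦3, 3↦5, 4↦7, 5↦9, 6↦0, 7↦2, 8↦4, 9↦6, 10↦8]  zeros at y ∈ {6}
  x = 2: [0↦1, 1↦4, 2↦7, 3↦10, 4↦2, 5↦5, 6↦8, 7↦0, 8↦3, 9↦6, 10↦9]  zeros at y ∈ {7}
  x = 3: [0↦5, 1↦9, 2↦2, 3↦6, 4↦10, 5↦3, 6↦7, 7↦0, 8↦4, 9↦8, 10↦1]  zeros at y ∈ {7}
  x = 4: [0↦0, 1↦5, 2↦10, 3↦4, 4↦9, 5↦3, 6↦8, 7↦2, 8↦7, 9↦1, 10↦6]  zeros at y ∈ {0}
  x = 5: [0↦8, 1↦3, 2↦9, 3↦4, 4↦10, 5↦5, 6↦0, 7↦6, 8↦1, 9↦7, 10↦2]  zeros at y ∈ {6}
  x = 6: [0↦7, 1↦3, 2↦10, 3↦6, 4↦2, 5↦9, 6↦5, 7↦1, 8↦8, 9↦4, 10↦0]  zeros at y ∈ {10}
  x = 7: [0↦8, 1↦5, 2↦2, 3↦10, 4↦7, 5↦4, 6↦1, 7↦9, 8↦6, 9↦3, 10↦0]  zeros at y ∈ {10}
  x = 8: [0↦0, 1↦9, 2↦7, 3↦5, 4↦3, 5↦1, 6↦10, 7↦8, 8↦6, 9↦4, 10↦2]  zeros at y ∈ {0}
  x = 9: [0↦5, 1↦4, 2↦3, 3↦2, 4↦1, 5↦0, 6↦10, 7↦9, 8↦8, 9↦7, 10↦6]  zeros at y ∈ {5}
  x = 10: [0↦1, 1↦1, 2↦1, 3↦1, 4↦1, 5↦1, 6↦1, 7↦1, 8↦1, 9↦1, 10↦1]  zeros at y ∈ ∅
Collecting zeros: affine points = {(0, 1), (1, 6), (2, 7), (3, 7), (4, 0), (5, 6), (6, 10), (7, 10), (8, 0), (9, 5)}.
Total count |C(F_11)_aff| = 10.


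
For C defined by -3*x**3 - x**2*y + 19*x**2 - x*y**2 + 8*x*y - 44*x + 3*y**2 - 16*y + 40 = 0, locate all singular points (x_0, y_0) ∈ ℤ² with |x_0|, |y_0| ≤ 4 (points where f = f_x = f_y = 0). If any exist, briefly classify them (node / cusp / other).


Singular points: {(2, 2)}; classification: node.

Compute partial derivatives:
  f_x = -9*x**2 - 2*x*y + 38*x - y**2 + 8*y - 44.
  f_y = -x**2 - 2*x*y + 8*x + 6*y - 16.
Scan x_0 ∈ {−4, ..., 4}. For each x_0, f_y(x_0, y) is a polynomial in y; find its integer roots y ∈ {−4, ..., 4}, then test f_x and f at those candidates.
  x = -4: f_y(-4, y) = 14*y - 64; no integer root y with |y| ≤ 4.
  x = -3: f_y(-3, y) = 12*y - 49; no integer root y with |y| ≤ 4.
  x = -2: f_y(-2, y) = 10*y - 36; no integer root y with |y| ≤ 4.
  x = -1: f_y(-1, y) = 8*y - 25; no integer root y with |y| ≤ 4.
  x = 0: f_y(0, y) = 6*y - 16; no integer root y with |y| ≤ 4.
  x = 1: f_y(1, y) = 4*y - 9; no integer root y with |y| ≤ 4.
  x = 2: f_y(2, y) = 2*y - 4; vanishes at y ∈ {2}. (2, 2): f_x = 0, f = 0 — SINGULAR.
  x = 3: f_y(3, y) = -1; no integer root y with |y| ≤ 4.
  x = 4: f_y(4, y) = -2*y; vanishes at y ∈ {0}. (4, 0): f_x = -36 ≠ 0.
Only singular point on the grid: (2, 2).
Classify: substitute x = 2 + u, y = 2 + v and expand: f = -3*u**3 - u**2*v - u**2 - u*v**2 + v**2.
No constant or linear terms (consistent with a singular point). Quadratic part: -u**2 + v**2. Cubic part: -3*u**3 - u**2*v - u*v**2.
The quadratic part v**2 - u**2 = (v − u)(v + u) splits into two distinct linear factors, so there are two distinct tangent lines y − 2 = ±(x − 2) — this is a node (ordinary double point).
Classification: node.


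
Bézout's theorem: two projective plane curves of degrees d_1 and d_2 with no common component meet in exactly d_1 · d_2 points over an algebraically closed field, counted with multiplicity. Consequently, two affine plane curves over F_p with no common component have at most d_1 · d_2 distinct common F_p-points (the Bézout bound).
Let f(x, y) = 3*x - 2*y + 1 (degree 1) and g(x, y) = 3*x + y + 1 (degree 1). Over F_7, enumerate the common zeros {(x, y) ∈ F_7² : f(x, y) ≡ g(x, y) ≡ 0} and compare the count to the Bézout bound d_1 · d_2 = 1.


Common zeros: {(2, 0)}; count = 1; Bézout bound = 1.

deg(f) = 1, deg(g) = 1, so Bézout bound = 1.
Scan x ∈ F_7. For each x, list the y ∈ F_7 with f(x, y) ≡ 0 and those with g(x, y) ≡ 0 (mod 7); the common zeros in that column are the intersection.
  x = 0: f ≡ 0 at y ∈ {4}; g ≡ 0 at y ∈ {6}; common: ∅.
  x = 1: f ≡ 0 at y ∈ {2}; g ≡ 0 at y ∈ {3}; common: ∅.
  x = 2: f ≡ 0 at y ∈ {0}; g ≡ 0 at y ∈ {0}; common: {0}.
  x = 3: f ≡ 0 at y ∈ {5}; g ≡ 0 at y ∈ {4}; common: ∅.
  x = 4: f ≡ 0 at y ∈ {3}; g ≡ 0 at y ∈ {1}; common: ∅.
  x = 5: f ≡ 0 at y ∈ {1}; g ≡ 0 at y ∈ {5}; common: ∅.
  x = 6: f ≡ 0 at y ∈ {6}; g ≡ 0 at y ∈ {2}; common: ∅.
Collecting: common zeros = {(2, 0)}, so the count is 1.
Comparison with the Bézout bound: 1 ≤ 1 = deg(f)·deg(g), as expected for curves with no common component (the bound is attained).


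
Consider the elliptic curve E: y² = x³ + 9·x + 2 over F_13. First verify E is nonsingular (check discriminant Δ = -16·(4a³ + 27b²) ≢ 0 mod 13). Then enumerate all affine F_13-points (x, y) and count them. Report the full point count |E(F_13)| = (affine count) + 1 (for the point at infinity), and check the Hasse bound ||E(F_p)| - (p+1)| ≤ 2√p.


Affine points = {(1, 5), (1, 8), (3, 2), (3, 11), (5, 4), (5, 9), (6, 5), (6, 8), (8, 1), (8, 12), (10, 0)}; affine count = 11; |E(F_13)| = 12.

Discriminant check: Δ ∝ 4a³ + 27b² = 4·9³ + 27·2² = 4·729 + 27·4 ≡ 8 (mod 13). Nonzero ⇒ E is nonsingular.
For each x ∈ F_13, compute rhs = x³ + 9·x + 2 mod 13, then count y ∈ F_13 with y² ≡ rhs.
  x = 0: rhs = 2, matching y values: none (0 points).
  x = 1: rhs = 12, matching y values: 5, 8 (2 points).
  x = 2: rhs = 2, matching y values: none (0 points).
  x = 3: rhs = 4, matching y values: 2, 11 (2 points).
  x = 4: rhs = 11, matching y values: none (0 points).
  x = 5: rhs = 3, matching y values: 4, 9 (2 points).
  x = 6: rhs = 12, matching y values: 5, 8 (2 points).
  x = 7: rhs = 5, matching y values: none (0 points).
  x = 8: rhs = 1, matching y values: 1, 12 (2 points).
  x = 9: rhs = 6, matching y values: none (0 points).
  x = 10: rhs = 0, matching y values: 0 (1 points).
  x = 11: rhs = 2, matching y values: none (0 points).
  x = 12: rhs = 5, matching y values: none (0 points).
Total affine count: 11.
Full point count |E(F_13)| = 11 + 1 = 12.
Hasse bound: |12 − (13+1)| = |-2| = 2 ≤ 2√13 ≈ 7.2111 ✓.


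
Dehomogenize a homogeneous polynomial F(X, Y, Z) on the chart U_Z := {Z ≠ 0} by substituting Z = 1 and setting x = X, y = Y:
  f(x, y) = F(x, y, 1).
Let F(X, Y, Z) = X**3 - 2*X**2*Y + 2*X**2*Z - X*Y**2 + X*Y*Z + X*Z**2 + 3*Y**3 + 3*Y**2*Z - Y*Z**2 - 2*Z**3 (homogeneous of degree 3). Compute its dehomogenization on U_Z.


f(x, y) = x**3 - 2*x**2*y + 2*x**2 - x*y**2 + x*y + x + 3*y**3 + 3*y**2 - y - 2

On U_Z we set Z = 1. Each monomial c·X^i·Y^j·Z^k in F becomes c·x^i·y^j·1^k = c·x^i·y^j.
Substituting Z = 1: F(X, Y, 1) = x**3 - 2*x**2*y + 2*x**2 - x*y**2 + x*y + x + 3*y**3 + 3*y**2 - y - 2.
Note: deg(f) ≤ deg(F) = 3; strict inequality happens when F is divisible by Z (lost terms).


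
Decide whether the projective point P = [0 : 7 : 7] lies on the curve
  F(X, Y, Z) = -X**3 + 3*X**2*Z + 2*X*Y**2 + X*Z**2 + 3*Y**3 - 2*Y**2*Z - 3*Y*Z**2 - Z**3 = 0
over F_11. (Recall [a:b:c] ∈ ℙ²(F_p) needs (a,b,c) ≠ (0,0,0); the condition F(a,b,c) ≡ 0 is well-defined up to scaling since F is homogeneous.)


F(0,7,7) ≡ 5 (mod 11); P is NOT on the curve.

Evaluate F(0, 7, 7) term-by-term (mod 11).
  -X**3 ↦ -1·0·1·1 = 0
  3*X**2*Z ↦ 3·0·1·7 = 0
  2*X*Y**2 ↦ 2·0·49·1 = 0
  X*Z**2 ↦ 1·0·1·49 = 0
  3*Y**3 ↦ 3·1·343·1 = 1029
  -2*Y**2*Z ↦ -2·1·49·7 = -686
  -3*Y*Z**2 ↦ -3·1·7·49 = -1029
  -Z**3 ↦ -1·1·1·343 = -343
Sum: F(0, 7, 7) = (0) + (0) + (0) + (0) + (1029) + (-686) + (-1029) + (-343) = -1029.
Reducing mod 11: -1029 ≡ 5 (mod 11).
Since F(a, b, c) ≡ 5 ≠ 0 (mod 11), P does NOT lie on the curve.


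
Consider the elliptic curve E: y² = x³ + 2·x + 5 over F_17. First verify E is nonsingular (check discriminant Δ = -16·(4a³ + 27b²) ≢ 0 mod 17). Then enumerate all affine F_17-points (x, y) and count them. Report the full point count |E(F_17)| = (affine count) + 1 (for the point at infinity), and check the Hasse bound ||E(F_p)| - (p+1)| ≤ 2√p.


Affine points = {(1, 5), (1, 12), (2, 0), (3, 2), (3, 15), (4, 3), (4, 14), (5, 2), (5, 15), (9, 2), (9, 15), (11, 7), (11, 10), (13, 1), (13, 16), (16, 6), (16, 11)}; affine count = 17; |E(F_17)| = 18.

Discriminant check: Δ ∝ 4a³ + 27b² = 4·2³ + 27·5² = 4·8 + 27·25 ≡ 10 (mod 17). Nonzero ⇒ E is nonsingular.
For each x ∈ F_17, compute rhs = x³ + 2·x + 5 mod 17, then count y ∈ F_17 with y² ≡ rhs.
  x = 0: rhs = 5, matching y values: none (0 points).
  x = 1: rhs = 8, matching y values: 5, 12 (2 points).
  x = 2: rhs = 0, matching y values: 0 (1 points).
  x = 3: rhs = 4, matching y values: 2, 15 (2 points).
  x = 4: rhs = 9, matching y values: 3, 14 (2 points).
  x = 5: rhs = 4, matching y values: 2, 15 (2 points).
  x = 6: rhs = 12, matching y values: none (0 points).
  x = 7: rhs = 5, matching y values: none (0 points).
  x = 8: rhs = 6, matching y values: none (0 points).
  x = 9: rhs = 4, matching y values: 2, 15 (2 points).
  x = 10: rhs = 5, matching y values: none (0 points).
  x = 11: rhs = 15, matching y values: 7, 10 (2 points).
  x = 12: rhs = 6, matching y values: none (0 points).
  x = 13: rhs = 1, matching y values: 1, 16 (2 points).
  x = 14: rhs = 6, matching y values: none (0 points).
  x = 15: rhs = 10, matching y values: none (0 points).
  x = 16: rhs = 2, matching y values: 6, 11 (2 points).
Total affine count: 17.
Full point count |E(F_17)| = 17 + 1 = 18.
Hasse bound: |18 − (17+1)| = |0| = 0 ≤ 2√17 ≈ 8.2462 ✓.


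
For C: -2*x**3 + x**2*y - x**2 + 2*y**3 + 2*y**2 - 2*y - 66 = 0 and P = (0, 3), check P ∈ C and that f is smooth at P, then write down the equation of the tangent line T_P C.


Tangent line at P: 64*y - 192 = 0.

Step 1: f(0, 3) = 0, so P lies on C.
Step 2: partial derivatives
  f_x(x, y) = -6*x**2 + 2*x*y - 2*x, f_y(x, y) = x**2 + 6*y**2 + 4*y - 2.
  f_x(P) = 0, f_y(P) = 64 (gradient nonzero, so P is smooth).
Step 3: tangent line at P: 0·(x − 0) + 64·(y − 3) = 0.
Expanding: 64*y - 192 = 0.


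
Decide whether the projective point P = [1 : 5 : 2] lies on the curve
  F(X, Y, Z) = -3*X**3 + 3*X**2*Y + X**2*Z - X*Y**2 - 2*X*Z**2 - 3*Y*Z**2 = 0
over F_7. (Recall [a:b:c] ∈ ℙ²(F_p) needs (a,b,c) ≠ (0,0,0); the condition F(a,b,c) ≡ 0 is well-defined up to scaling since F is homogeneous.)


F(1,5,2) ≡ 5 (mod 7); P is NOT on the curve.

Evaluate F(1, 5, 2) term-by-term (mod 7).
  -3*X**3 ↦ -3·1·1·1 = -3
  3*X**2*Y ↦ 3·1·5·1 = 15
  X**2*Z ↦ 1·1·1·2 = 2
  -X*Y**2 ↦ -1·1·25·1 = -25
  -2*X*Z**2 ↦ -2·1·1·4 = -8
  -3*Y*Z**2 ↦ -3·1·5·4 = -60
Sum: F(1, 5, 2) = (-3) + (15) + (2) + (-25) + (-8) + (-60) = -79.
Reducing mod 7: -79 ≡ 5 (mod 7).
Since F(a, b, c) ≡ 5 ≠ 0 (mod 7), P does NOT lie on the curve.


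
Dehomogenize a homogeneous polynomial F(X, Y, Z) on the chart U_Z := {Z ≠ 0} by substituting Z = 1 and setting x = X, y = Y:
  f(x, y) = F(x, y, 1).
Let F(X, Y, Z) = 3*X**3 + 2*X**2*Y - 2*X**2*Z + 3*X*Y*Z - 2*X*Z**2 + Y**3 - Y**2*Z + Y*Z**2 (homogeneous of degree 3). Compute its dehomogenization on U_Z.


f(x, y) = 3*x**3 + 2*x**2*y - 2*x**2 + 3*x*y - 2*x + y**3 - y**2 + y

On U_Z we set Z = 1. Each monomial c·X^i·Y^j·Z^k in F becomes c·x^i·y^j·1^k = c·x^i·y^j.
Substituting Z = 1: F(X, Y, 1) = 3*x**3 + 2*x**2*y - 2*x**2 + 3*x*y - 2*x + y**3 - y**2 + y.
Note: deg(f) ≤ deg(F) = 3; strict inequality happens when F is divisible by Z (lost terms).


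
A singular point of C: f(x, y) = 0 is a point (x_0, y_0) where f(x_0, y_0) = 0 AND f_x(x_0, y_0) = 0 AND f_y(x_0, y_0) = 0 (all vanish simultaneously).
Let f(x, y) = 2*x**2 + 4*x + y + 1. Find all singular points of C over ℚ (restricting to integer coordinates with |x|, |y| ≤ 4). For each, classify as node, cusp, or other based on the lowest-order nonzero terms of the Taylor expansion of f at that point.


No singular points in the scanned grid; C is smooth there.

Compute partial derivatives:
  f_x = 4*x + 4.
  f_y = 1.
f_y = 1 is a nonzero constant, so f_y never vanishes: no point (x, y) can satisfy f = f_x = f_y = 0. In particular no (x, y) ∈ {−4, ..., 4}² is singular; the curve is smooth.


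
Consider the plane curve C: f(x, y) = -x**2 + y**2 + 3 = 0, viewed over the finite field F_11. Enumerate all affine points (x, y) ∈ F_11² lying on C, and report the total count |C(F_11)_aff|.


Affine F_11-points: {(1, 3), (1, 8), (2, 1), (2, 10), (5, 0), (6, 0), (9, 1), (9, 10), (10, 3), (10, 8)}; count = 10.

For each of the 121 pairs (x, y) ∈ F_11², evaluate f(x, y) mod 11. Record the zeros.
  x = 0: [0↦3, 1↦4, 2↦7, 3↦1, 4↦8, 5↦6, 6↦6, 7↦8, 8↦1, 9↦7, 10↦4]  zeros at y ∈ ∅
  x = 1: [0↦2, 1↦3, 2↦6, 3↦0, 4↦7, 5↦5, 6↦5, 7↦7, 8↦0, 9↦6, 10↦3]  zeros at y ∈ {3, 8}
  x = 2: [0↦10, 1↦0, 2↦3, 3↦8, 4↦4, 5↦2, 6↦2, 7↦4, 8↦8, 9↦3, 10↦0]  zeros at y ∈ {1, 10}
  x = 3: [0↦5, 1↦6, 2↦9, 3↦3, 4↦10, 5↦8, 6↦8, 7↦10, 8↦3, 9↦9, 10↦6]  zeros at y ∈ ∅
  x = 4: [0↦9, 1↦10, 2↦2, 3↦7, 4↦3, 5↦1, 6↦1, 7↦3, 8↦7, 9↦2, 10↦10]  zeros at y ∈ ∅
  x = 5: [0↦0, 1↦1, 2↦4, 3↦9, 4↦5, 5↦3, 6↦3, 7↦5, 8↦9, 9↦4, 10↦1]  zeros at y ∈ {0}
  x = 6: [0↦0, 1↦1, 2↦4, 3↦9, 4↦5, 5↦3, 6↦3, 7↦5, 8↦9, 9↦4, 10↦1]  zeros at y ∈ {0}
  x = 7: [0↦9, 1↦10, 2↦2, 3↦7, 4↦3, 5↦1, 6↦1, 7↦3, 8↦7, 9↦2, 10↦10]  zeros at y ∈ ∅
  x = 8: [0↦5, 1↦6, 2↦9, 3↦3, 4↦10, 5↦8, 6↦8, 7↦10, 8↦3, 9↦9, 10↦6]  zeros at y ∈ ∅
  x = 9: [0↦10, 1↦0, 2↦3, 3↦8, 4↦4, 5↦2, 6↦2, 7↦4, 8↦8, 9↦3, 10↦0]  zeros at y ∈ {1, 10}
  x = 10: [0↦2, 1↦3, 2↦6, 3↦0, 4↦7, 5↦5, 6↦5, 7↦7, 8↦0, 9↦6, 10↦3]  zeros at y ∈ {3, 8}
Collecting zeros: affine points = {(1, 3), (1, 8), (2, 1), (2, 10), (5, 0), (6, 0), (9, 1), (9, 10), (10, 3), (10, 8)}.
Total count |C(F_11)_aff| = 10.


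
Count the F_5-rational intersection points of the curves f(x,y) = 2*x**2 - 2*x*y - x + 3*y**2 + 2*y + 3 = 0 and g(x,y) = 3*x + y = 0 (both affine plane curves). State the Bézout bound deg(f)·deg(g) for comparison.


Common zeros: {(4, 3)}; count = 1; Bézout bound = 2.

deg(f) = 2, deg(g) = 1, so Bézout bound = 2.
Scan x ∈ F_5. For each x, list the y ∈ F_5 with f(x, y) ≡ 0 and those with g(x, y) ≡ 0 (mod 5); the common zeros in that column are the intersection.
  x = 0: f ≡ 0 at y ∈ ∅; g ≡ 0 at y ∈ {0}; common: ∅.
  x = 1: f ≡ 0 at y ∈ ∅; g ≡ 0 at y ∈ {2}; common: ∅.
  x = 2: f ≡ 0 at y ∈ {1, 3}; g ≡ 0 at y ∈ {4}; common: ∅.
  x = 3: f ≡ 0 at y ∈ {4}; g ≡ 0 at y ∈ {1}; common: ∅.
  x = 4: f ≡ 0 at y ∈ {3, 4}; g ≡ 0 at y ∈ {3}; common: {3}.
Collecting: common zeros = {(4, 3)}, so the count is 1.
Comparison with the Bézout bound: 1 ≤ 2 = deg(f)·deg(g), as expected for curves with no common component (the affine F_5-count falls short of the bound because intersections may lie at infinity, over extension fields, or carry multiplicity).


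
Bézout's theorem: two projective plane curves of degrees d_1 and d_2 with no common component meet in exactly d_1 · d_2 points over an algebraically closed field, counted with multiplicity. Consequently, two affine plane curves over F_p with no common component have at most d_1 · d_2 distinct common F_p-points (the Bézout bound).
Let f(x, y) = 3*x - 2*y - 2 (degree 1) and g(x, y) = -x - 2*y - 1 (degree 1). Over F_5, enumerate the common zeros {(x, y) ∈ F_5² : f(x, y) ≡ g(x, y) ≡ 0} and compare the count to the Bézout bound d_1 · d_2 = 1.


Common zeros: {(4, 0)}; count = 1; Bézout bound = 1.

deg(f) = 1, deg(g) = 1, so Bézout bound = 1.
Scan x ∈ F_5. For each x, list the y ∈ F_5 with f(x, y) ≡ 0 and those with g(x, y) ≡ 0 (mod 5); the common zeros in that column are the intersection.
  x = 0: f ≡ 0 at y ∈ {4}; g ≡ 0 at y ∈ {2}; common: ∅.
  x = 1: f ≡ 0 at y ∈ {3}; g ≡ 0 at y ∈ {4}; common: ∅.
  x = 2: f ≡ 0 at y ∈ {2}; g ≡ 0 at y ∈ {1}; common: ∅.
  x = 3: f ≡ 0 at y ∈ {1}; g ≡ 0 at y ∈ {3}; common: ∅.
  x = 4: f ≡ 0 at y ∈ {0}; g ≡ 0 at y ∈ {0}; common: {0}.
Collecting: common zeros = {(4, 0)}, so the count is 1.
Comparison with the Bézout bound: 1 ≤ 1 = deg(f)·deg(g), as expected for curves with no common component (the bound is attained).
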